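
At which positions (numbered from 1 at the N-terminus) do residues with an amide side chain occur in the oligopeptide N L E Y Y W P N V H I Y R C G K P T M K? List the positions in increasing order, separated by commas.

1, 8

Asparagine (N) and glutamine (Q) have uncharged amide side chains.
Matching residues: N1, N8.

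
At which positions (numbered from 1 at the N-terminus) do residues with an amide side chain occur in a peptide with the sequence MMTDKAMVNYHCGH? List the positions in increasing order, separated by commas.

9

Asparagine (N) and glutamine (Q) have uncharged amide side chains.
Matching residues: N9.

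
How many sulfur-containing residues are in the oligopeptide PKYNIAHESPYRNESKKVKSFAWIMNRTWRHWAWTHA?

1

Cysteine (C, thiol) and methionine (M, thioether) are the two sulfur-containing amino acids.
Matching residues: M25.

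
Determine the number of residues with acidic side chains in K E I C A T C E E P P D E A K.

The acidic residues are Asp (D) and Glu (E), whose side chains end in a carboxylate group.
Matching residues: E2, E8, E9, D12, E13.

5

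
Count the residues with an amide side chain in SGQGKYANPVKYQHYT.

Asparagine (N) and glutamine (Q) have uncharged amide side chains.
Matching residues: Q3, N8, Q13.

3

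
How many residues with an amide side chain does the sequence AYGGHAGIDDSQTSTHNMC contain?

2

The amide-side-chain residues are Asn (N) and Gln (Q).
Matching residues: Q12, N17.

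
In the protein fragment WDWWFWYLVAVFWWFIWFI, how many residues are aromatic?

The aromatic amino acids are Phe (F, benzyl), Trp (W, indole), and Tyr (Y, phenol).
Matching residues: W1, W3, W4, F5, W6, Y7, F12, W13, W14, F15, W17, F18.

12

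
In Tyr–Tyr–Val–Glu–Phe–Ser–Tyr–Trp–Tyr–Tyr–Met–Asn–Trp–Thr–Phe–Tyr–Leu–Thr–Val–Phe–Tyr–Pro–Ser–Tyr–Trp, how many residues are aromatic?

F, W, and Y each carry an aromatic ring on the side chain.
Matching residues: Tyr1, Tyr2, Phe5, Tyr7, Trp8, Tyr9, Tyr10, Trp13, Phe15, Tyr16, Phe20, Tyr21, Tyr24, Trp25.

14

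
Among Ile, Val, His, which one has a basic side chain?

K, R, and H are the three residues with basic side chains (ε-amine, guanidinium, and imidazole respectively).
Of the listed options, only His belongs to this group.

His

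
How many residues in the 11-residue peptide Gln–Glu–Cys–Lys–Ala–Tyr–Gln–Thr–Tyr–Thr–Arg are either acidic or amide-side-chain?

Acidic: D, E. Amide-side-chain: N, Q.
Acidic residues here: Glu2 (1).
Amide-side-chain residues here: Gln1, Gln7 (2).
The two groups share no amino acid, so total = 1 + 2 = 3.

3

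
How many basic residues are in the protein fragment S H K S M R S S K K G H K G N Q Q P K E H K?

Lysine (K), arginine (R), and histidine (H) have basic, nitrogen-containing side chains.
Matching residues: H2, K3, R6, K9, K10, H12, K13, K19, H21, K22.

10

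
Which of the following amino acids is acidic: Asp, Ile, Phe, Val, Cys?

Aspartate (D) and glutamate (E) have carboxylic-acid side chains and are the acidic amino acids.
Of the listed options, only Asp belongs to this group.

Asp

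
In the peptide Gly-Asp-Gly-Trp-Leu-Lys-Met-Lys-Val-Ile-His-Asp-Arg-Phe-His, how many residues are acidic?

2

Aspartate (D) and glutamate (E) have carboxylic-acid side chains and are the acidic amino acids.
Matching residues: Asp2, Asp12.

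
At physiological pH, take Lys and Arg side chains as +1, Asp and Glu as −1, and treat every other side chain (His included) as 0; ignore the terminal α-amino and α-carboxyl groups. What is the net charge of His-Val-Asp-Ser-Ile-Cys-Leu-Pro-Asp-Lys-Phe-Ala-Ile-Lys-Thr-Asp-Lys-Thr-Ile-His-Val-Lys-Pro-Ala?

Positive (K, R): Lys10, Lys14, Lys17, Lys22 → +4.
Negative (D, E): Asp3, Asp9, Asp16 → −3.
Net charge = (+4) + (−3) = +1.

+1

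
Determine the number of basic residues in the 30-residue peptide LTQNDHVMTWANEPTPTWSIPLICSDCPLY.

1

The basic amino acids are Lys (K), Arg (R), and His (H).
Matching residues: H6.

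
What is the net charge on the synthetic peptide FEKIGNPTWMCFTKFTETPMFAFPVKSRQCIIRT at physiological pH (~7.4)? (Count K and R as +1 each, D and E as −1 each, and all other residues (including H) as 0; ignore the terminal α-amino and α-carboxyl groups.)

+3

Positive (K, R): K3, K14, K26, R28, R33 → +5.
Negative (D, E): E2, E17 → −2.
Net charge = (+5) + (−2) = +3.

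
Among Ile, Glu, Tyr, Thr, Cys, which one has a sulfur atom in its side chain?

Cys

Cysteine (C, thiol) and methionine (M, thioether) are the two sulfur-containing amino acids.
Of the listed options, only Cys belongs to this group.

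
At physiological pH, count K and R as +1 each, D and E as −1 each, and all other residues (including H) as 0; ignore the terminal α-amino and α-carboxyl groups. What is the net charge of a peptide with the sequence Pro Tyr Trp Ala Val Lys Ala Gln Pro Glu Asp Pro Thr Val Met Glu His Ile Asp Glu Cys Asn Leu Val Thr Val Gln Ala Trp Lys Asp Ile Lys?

Positive (K, R): Lys6, Lys30, Lys33 → +3.
Negative (D, E): Glu10, Asp11, Glu16, Asp19, Glu20, Asp31 → −6.
Net charge = (+3) + (−6) = −3.

-3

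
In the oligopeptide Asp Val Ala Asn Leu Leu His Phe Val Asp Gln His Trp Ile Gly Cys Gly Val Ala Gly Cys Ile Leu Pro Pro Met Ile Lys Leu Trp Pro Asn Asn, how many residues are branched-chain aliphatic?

10

Valine (V), leucine (L), and isoleucine (I) are the branched-chain amino acids.
Matching residues: Val2, Leu5, Leu6, Val9, Ile14, Val18, Ile22, Leu23, Ile27, Leu29.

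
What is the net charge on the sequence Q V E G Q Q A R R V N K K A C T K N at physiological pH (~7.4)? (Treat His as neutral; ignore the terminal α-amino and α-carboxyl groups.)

Near pH 7.4, K and R contribute +1 each, D and E contribute −1 each, and every other side chain (His included, as stated) is uncharged.
Positive (K, R): R8, R9, K12, K13, K17 → +5.
Negative (D, E): E3 → −1.
Net charge = (+5) + (−1) = +4.

+4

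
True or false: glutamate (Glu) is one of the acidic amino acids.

True

The acidic residues are Asp (D) and Glu (E), whose side chains end in a carboxylate group.
Glutamate is in this group.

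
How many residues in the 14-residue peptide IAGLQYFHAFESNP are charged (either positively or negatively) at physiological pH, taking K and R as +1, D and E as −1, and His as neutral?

Charged side chains at pH ~7.4: K, R (positive); D, E (negative).
Matching residues: E11.

1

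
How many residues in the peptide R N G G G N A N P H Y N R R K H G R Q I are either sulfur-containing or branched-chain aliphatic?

1

Sulfur-containing: C, M. Branched-chain aliphatic: I, L, V.
Sulfur-containing residues here: none (0).
Branched-chain aliphatic residues here: I20 (1).
The two groups share no amino acid, so total = 0 + 1 = 1.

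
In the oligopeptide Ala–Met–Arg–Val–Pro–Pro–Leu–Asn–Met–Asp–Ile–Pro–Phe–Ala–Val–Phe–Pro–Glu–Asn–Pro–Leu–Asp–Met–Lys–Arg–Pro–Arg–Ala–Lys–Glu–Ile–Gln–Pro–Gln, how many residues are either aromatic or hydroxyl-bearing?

2

Aromatic: F, W, Y. Hydroxyl-bearing: S, T, Y.
Aromatic residues here: Phe13, Phe16 (2).
Hydroxyl-bearing residues here: none (0).
(Y belongs to both groups, but none appear in this sequence.) Total = 2 + 0 = 2.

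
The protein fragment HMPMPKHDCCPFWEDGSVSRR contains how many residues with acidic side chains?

3

Aspartate (D) and glutamate (E) have carboxylic-acid side chains and are the acidic amino acids.
Matching residues: D8, E14, D15.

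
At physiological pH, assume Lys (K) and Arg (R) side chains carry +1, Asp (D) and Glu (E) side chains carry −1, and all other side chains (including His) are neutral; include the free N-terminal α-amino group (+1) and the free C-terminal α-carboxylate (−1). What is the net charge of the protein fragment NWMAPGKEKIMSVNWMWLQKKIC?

+3

Positive (K, R): K7, K9, K20, K21 → +4.
Negative (D, E): E8 → −1.
The N-terminus (+1) and C-terminus (−1) cancel.
Net charge = (+4) + (−1) = +3.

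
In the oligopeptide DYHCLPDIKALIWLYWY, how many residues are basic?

2

The basic amino acids are Lys (K), Arg (R), and His (H).
Matching residues: H3, K9.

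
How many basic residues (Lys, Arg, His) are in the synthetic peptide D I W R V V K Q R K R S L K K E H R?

9

Matching residues: R4, K7, R9, K10, R11, K14, K15, H17, R18.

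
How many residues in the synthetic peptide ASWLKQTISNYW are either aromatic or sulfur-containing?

3

Aromatic: F, W, Y. Sulfur-containing: C, M.
Aromatic residues here: W3, Y11, W12 (3).
Sulfur-containing residues here: none (0).
The two groups share no amino acid, so total = 3 + 0 = 3.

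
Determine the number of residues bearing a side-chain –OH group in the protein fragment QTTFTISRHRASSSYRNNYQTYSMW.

12

S, T, and Y are the three residues with a side-chain hydroxyl.
Matching residues: T2, T3, T5, S7, S12, S13, S14, Y15, Y19, T21, Y22, S23.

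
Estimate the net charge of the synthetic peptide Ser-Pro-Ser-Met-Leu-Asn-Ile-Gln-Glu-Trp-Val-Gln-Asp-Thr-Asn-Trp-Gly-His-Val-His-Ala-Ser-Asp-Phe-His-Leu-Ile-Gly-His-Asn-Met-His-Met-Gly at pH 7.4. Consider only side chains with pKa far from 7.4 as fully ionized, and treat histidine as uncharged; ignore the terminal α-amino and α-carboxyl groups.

Near pH 7.4, K and R contribute +1 each, D and E contribute −1 each, and every other side chain (His included, as stated) is uncharged.
Positive (K, R): none → +0.
Negative (D, E): Glu9, Asp13, Asp23 → −3.
Net charge = (+0) + (−3) = −3.

-3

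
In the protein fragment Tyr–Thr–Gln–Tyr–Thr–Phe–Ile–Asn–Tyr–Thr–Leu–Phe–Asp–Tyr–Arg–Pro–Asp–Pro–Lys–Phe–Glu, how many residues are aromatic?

7

The aromatic amino acids are Phe (F, benzyl), Trp (W, indole), and Tyr (Y, phenol).
Matching residues: Tyr1, Tyr4, Phe6, Tyr9, Phe12, Tyr14, Phe20.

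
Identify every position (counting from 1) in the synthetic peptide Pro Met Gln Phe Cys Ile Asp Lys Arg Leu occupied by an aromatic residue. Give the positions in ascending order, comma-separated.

F, W, and Y each carry an aromatic ring on the side chain.
Matching residues: Phe4.

4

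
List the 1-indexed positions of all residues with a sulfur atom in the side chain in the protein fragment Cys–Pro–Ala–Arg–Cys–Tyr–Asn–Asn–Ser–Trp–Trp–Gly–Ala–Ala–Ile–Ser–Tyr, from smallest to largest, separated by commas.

Cysteine (C, thiol) and methionine (M, thioether) are the two sulfur-containing amino acids.
Matching residues: Cys1, Cys5.

1, 5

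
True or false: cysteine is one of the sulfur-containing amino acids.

True

Only Cys (C) and Met (M) have a sulfur atom in the side chain.
Cysteine is in this group.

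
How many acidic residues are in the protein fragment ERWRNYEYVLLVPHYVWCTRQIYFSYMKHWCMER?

3

Only D (aspartate) and E (glutamate) carry a side-chain carboxylic acid.
Matching residues: E1, E7, E33.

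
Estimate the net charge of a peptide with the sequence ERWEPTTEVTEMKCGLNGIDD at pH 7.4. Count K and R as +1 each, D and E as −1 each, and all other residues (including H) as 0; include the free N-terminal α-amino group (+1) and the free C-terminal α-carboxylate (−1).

Positive (K, R): R2, K13 → +2.
Negative (D, E): E1, E4, E8, E11, D20, D21 → −6.
The N-terminus (+1) and C-terminus (−1) cancel.
Net charge = (+2) + (−6) = −4.

-4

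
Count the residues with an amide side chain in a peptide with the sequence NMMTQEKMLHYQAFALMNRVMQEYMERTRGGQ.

6

Only N (asparagine) and Q (glutamine) carry a side-chain carboxamide.
Matching residues: N1, Q5, Q12, N18, Q22, Q32.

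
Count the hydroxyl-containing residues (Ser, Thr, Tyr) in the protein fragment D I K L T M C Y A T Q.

3

Matching residues: T5, Y8, T10.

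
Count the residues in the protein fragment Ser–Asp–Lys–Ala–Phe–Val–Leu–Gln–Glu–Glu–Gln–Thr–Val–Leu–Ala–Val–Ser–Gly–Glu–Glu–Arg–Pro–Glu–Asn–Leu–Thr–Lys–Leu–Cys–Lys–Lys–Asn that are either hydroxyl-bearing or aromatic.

Hydroxyl-bearing: S, T, Y. Aromatic: F, W, Y.
Hydroxyl-bearing residues here: Ser1, Thr12, Ser17, Thr26 (4).
Aromatic residues here: Phe5 (1).
(Y belongs to both groups, but none appear in this sequence.) Total = 4 + 1 = 5.

5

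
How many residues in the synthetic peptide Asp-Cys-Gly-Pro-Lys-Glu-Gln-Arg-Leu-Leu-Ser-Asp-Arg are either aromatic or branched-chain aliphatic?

2

Aromatic: F, W, Y. Branched-chain aliphatic: I, L, V.
Aromatic residues here: none (0).
Branched-chain aliphatic residues here: Leu9, Leu10 (2).
The two groups share no amino acid, so total = 0 + 2 = 2.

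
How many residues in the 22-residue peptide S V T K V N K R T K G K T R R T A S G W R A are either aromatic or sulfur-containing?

1

Aromatic: F, W, Y. Sulfur-containing: C, M.
Aromatic residues here: W20 (1).
Sulfur-containing residues here: none (0).
The two groups share no amino acid, so total = 1 + 0 = 1.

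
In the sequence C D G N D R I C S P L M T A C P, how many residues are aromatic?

0

The aromatic amino acids are Phe (F, benzyl), Trp (W, indole), and Tyr (Y, phenol).
None of the 16 residues belong to this group.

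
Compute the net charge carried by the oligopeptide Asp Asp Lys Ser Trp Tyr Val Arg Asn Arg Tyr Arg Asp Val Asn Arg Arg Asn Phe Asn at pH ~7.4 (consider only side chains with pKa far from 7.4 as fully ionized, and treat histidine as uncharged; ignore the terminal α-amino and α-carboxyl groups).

Near pH 7.4, K and R contribute +1 each, D and E contribute −1 each, and every other side chain (His included, as stated) is uncharged.
Positive (K, R): Lys3, Arg8, Arg10, Arg12, Arg16, Arg17 → +6.
Negative (D, E): Asp1, Asp2, Asp13 → −3.
Net charge = (+6) + (−3) = +3.

+3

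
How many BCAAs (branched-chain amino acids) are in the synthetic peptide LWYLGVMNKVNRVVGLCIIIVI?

Valine (V), leucine (L), and isoleucine (I) are the branched-chain amino acids.
Matching residues: L1, L4, V6, V10, V13, V14, L16, I18, I19, I20, V21, I22.

12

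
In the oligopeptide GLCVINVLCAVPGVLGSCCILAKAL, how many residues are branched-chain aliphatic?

Valine (V), leucine (L), and isoleucine (I) are the branched-chain amino acids.
Matching residues: L2, V4, I5, V7, L8, V11, V14, L15, I20, L21, L25.

11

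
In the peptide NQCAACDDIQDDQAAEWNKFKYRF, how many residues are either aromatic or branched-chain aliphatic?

5

Aromatic: F, W, Y. Branched-chain aliphatic: I, L, V.
Aromatic residues here: W17, F20, Y22, F24 (4).
Branched-chain aliphatic residues here: I9 (1).
The two groups share no amino acid, so total = 4 + 1 = 5.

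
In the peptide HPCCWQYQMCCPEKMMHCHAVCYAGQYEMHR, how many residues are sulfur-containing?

10

Only Cys (C) and Met (M) have a sulfur atom in the side chain.
Matching residues: C3, C4, M9, C10, C11, M15, M16, C18, C22, M29.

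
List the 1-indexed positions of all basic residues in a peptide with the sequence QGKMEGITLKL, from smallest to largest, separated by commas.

3, 10

The basic amino acids are Lys (K), Arg (R), and His (H).
Matching residues: K3, K10.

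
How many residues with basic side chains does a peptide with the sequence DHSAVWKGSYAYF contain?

K, R, and H are the three residues with basic side chains (ε-amine, guanidinium, and imidazole respectively).
Matching residues: H2, K7.

2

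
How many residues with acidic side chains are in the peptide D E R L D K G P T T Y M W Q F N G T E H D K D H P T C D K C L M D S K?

The acidic residues are Asp (D) and Glu (E), whose side chains end in a carboxylate group.
Matching residues: D1, E2, D5, E19, D21, D23, D28, D33.

8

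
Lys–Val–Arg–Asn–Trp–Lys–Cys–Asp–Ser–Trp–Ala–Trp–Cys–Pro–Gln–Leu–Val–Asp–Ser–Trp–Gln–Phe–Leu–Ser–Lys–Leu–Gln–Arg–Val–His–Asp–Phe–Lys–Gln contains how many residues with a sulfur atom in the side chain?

Only Cys (C) and Met (M) have a sulfur atom in the side chain.
Matching residues: Cys7, Cys13.

2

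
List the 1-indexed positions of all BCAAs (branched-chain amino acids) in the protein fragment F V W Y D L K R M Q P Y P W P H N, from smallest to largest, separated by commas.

The BCAAs are Val, Leu, and Ile — aliphatic side chains with a branch point.
Matching residues: V2, L6.

2, 6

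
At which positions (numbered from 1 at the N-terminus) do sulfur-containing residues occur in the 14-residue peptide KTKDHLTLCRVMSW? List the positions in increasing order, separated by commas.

9, 12

Cysteine (C, thiol) and methionine (M, thioether) are the two sulfur-containing amino acids.
Matching residues: C9, M12.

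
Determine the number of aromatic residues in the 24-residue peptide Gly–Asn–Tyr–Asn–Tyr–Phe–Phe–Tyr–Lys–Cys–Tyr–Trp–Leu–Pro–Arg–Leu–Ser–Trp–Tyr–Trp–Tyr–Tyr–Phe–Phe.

14

F, W, and Y each carry an aromatic ring on the side chain.
Matching residues: Tyr3, Tyr5, Phe6, Phe7, Tyr8, Tyr11, Trp12, Trp18, Tyr19, Trp20, Tyr21, Tyr22, Phe23, Phe24.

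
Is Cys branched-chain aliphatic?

No

The BCAAs are Val, Leu, and Ile — aliphatic side chains with a branch point.
Cysteine is not in this group.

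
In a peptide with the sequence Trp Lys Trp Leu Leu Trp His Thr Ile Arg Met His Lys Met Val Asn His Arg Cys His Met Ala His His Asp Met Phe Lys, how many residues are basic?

K, R, and H are the three residues with basic side chains (ε-amine, guanidinium, and imidazole respectively).
Matching residues: Lys2, His7, Arg10, His12, Lys13, His17, Arg18, His20, His23, His24, Lys28.

11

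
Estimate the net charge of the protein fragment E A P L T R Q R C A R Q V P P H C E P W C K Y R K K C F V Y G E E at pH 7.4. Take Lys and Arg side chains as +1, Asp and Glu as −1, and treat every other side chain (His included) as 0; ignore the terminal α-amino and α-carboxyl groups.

+3

Positive (K, R): R6, R8, R11, K22, R24, K25, K26 → +7.
Negative (D, E): E1, E18, E32, E33 → −4.
Net charge = (+7) + (−4) = +3.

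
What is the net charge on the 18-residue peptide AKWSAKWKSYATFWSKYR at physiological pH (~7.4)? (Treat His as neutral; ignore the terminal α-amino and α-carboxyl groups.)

+5

Near pH 7.4, K and R contribute +1 each, D and E contribute −1 each, and every other side chain (His included, as stated) is uncharged.
Positive (K, R): K2, K6, K8, K16, R18 → +5.
Negative (D, E): none → −0.
Net charge = (+5) + (−0) = +5.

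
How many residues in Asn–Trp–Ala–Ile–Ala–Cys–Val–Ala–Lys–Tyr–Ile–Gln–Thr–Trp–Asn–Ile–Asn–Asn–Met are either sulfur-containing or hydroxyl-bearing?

Sulfur-containing: C, M. Hydroxyl-bearing: S, T, Y.
Sulfur-containing residues here: Cys6, Met19 (2).
Hydroxyl-bearing residues here: Tyr10, Thr13 (2).
The two groups share no amino acid, so total = 2 + 2 = 4.

4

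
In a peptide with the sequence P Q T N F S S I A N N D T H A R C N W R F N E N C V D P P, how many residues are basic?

The basic amino acids are Lys (K), Arg (R), and His (H).
Matching residues: H14, R16, R20.

3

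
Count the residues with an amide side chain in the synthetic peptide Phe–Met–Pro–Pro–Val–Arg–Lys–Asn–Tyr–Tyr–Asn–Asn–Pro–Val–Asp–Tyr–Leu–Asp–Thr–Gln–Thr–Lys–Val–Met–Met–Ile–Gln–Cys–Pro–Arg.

5

The amide-side-chain residues are Asn (N) and Gln (Q).
Matching residues: Asn8, Asn11, Asn12, Gln20, Gln27.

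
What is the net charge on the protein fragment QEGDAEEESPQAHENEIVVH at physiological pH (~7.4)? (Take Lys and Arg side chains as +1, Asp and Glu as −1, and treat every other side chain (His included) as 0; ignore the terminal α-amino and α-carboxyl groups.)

-7

Positive (K, R): none → +0.
Negative (D, E): E2, D4, E6, E7, E8, E14, E16 → −7.
Net charge = (+0) + (−7) = −7.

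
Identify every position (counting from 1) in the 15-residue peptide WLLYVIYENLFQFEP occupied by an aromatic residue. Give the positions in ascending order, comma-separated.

1, 4, 7, 11, 13

The aromatic amino acids are Phe (F, benzyl), Trp (W, indole), and Tyr (Y, phenol).
Matching residues: W1, Y4, Y7, F11, F13.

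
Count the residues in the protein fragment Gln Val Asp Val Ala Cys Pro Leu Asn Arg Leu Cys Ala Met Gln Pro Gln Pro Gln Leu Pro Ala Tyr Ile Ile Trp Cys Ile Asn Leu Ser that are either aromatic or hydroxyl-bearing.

3

Aromatic: F, W, Y. Hydroxyl-bearing: S, T, Y.
Aromatic residues here: Tyr23, Trp26 (2).
Hydroxyl-bearing residues here: Tyr23, Ser31 (2).
Y is in both groups, so the 1 Y residue must not be double-counted.
Total = 2 + 2 − 1 = 3.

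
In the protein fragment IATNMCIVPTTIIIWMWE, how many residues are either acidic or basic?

1

Acidic: D, E. Basic: H, K, R.
Acidic residues here: E18 (1).
Basic residues here: none (0).
The two groups share no amino acid, so total = 1 + 0 = 1.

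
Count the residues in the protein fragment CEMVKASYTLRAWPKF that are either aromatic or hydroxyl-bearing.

5

Aromatic: F, W, Y. Hydroxyl-bearing: S, T, Y.
Aromatic residues here: Y8, W13, F16 (3).
Hydroxyl-bearing residues here: S7, Y8, T9 (3).
Y is in both groups, so the 1 Y residue must not be double-counted.
Total = 3 + 3 − 1 = 5.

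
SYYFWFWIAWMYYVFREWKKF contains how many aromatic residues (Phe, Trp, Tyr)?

Matching residues: Y2, Y3, F4, W5, F6, W7, W10, Y12, Y13, F15, W18, F21.

12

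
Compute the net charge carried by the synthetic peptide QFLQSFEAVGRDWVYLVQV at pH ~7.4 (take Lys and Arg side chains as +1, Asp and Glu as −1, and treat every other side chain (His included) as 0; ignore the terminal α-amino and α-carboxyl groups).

Positive (K, R): R11 → +1.
Negative (D, E): E7, D12 → −2.
Net charge = (+1) + (−2) = −1.

-1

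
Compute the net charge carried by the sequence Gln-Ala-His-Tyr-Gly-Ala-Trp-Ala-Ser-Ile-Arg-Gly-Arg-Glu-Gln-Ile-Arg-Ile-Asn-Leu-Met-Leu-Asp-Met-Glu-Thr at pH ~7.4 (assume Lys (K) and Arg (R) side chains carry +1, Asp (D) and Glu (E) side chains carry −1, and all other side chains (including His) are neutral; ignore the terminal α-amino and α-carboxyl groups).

0

Positive (K, R): Arg11, Arg13, Arg17 → +3.
Negative (D, E): Glu14, Asp23, Glu25 → −3.
Net charge = (+3) + (−3) = 0.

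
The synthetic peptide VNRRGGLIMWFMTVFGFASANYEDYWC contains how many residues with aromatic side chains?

7

Phenylalanine (F), tryptophan (W), and tyrosine (Y) have aromatic ring side chains.
Matching residues: W10, F11, F15, F17, Y22, Y25, W26.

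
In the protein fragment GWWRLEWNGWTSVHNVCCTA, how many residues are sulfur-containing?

2

The sulfur-bearing residues are cysteine (–SH) and methionine (–S–CH₃).
Matching residues: C17, C18.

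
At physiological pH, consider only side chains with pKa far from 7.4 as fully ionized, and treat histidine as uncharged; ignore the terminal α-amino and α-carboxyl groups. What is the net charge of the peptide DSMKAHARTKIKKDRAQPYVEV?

At pH ~7.4 the Lys and Arg side chains are protonated (+1), the Asp and Glu side chains are deprotonated (−1), and with His taken as neutral all other side chains carry no charge.
Positive (K, R): K4, R8, K10, K12, K13, R15 → +6.
Negative (D, E): D1, D14, E21 → −3.
Net charge = (+6) + (−3) = +3.

+3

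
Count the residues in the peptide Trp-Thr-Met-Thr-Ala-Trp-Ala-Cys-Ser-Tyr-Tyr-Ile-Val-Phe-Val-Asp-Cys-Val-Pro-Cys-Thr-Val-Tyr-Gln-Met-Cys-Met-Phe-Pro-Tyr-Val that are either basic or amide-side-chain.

Basic: H, K, R. Amide-side-chain: N, Q.
Basic residues here: none (0).
Amide-side-chain residues here: Gln24 (1).
The two groups share no amino acid, so total = 0 + 1 = 1.

1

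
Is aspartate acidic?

The acidic residues are Asp (D) and Glu (E), whose side chains end in a carboxylate group.
Aspartate is in this group.

Yes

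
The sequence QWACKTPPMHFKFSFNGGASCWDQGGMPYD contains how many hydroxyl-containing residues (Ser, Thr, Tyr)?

Matching residues: T6, S14, S20, Y29.

4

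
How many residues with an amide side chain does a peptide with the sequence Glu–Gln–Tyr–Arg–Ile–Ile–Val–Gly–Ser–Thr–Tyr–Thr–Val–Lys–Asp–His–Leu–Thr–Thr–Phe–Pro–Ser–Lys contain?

Only N (asparagine) and Q (glutamine) carry a side-chain carboxamide.
Matching residues: Gln2.

1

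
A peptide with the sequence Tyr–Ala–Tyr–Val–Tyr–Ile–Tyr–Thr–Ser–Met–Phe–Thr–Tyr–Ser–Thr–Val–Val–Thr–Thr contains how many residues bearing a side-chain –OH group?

12

The –OH-bearing residues are Ser, Thr (aliphatic alcohols), and Tyr (phenol).
Matching residues: Tyr1, Tyr3, Tyr5, Tyr7, Thr8, Ser9, Thr12, Tyr13, Ser14, Thr15, Thr18, Thr19.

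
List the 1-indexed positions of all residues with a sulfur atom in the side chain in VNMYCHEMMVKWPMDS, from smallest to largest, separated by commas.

3, 5, 8, 9, 14

The sulfur-bearing residues are cysteine (–SH) and methionine (–S–CH₃).
Matching residues: M3, C5, M8, M9, M14.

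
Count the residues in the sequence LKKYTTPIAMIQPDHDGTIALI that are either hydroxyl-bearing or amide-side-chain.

Hydroxyl-bearing: S, T, Y. Amide-side-chain: N, Q.
Hydroxyl-bearing residues here: Y4, T5, T6, T18 (4).
Amide-side-chain residues here: Q12 (1).
The two groups share no amino acid, so total = 4 + 1 = 5.

5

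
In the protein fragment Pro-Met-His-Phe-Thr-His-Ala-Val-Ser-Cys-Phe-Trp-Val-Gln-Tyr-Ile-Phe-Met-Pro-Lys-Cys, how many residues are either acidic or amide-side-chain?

Acidic: D, E. Amide-side-chain: N, Q.
Acidic residues here: none (0).
Amide-side-chain residues here: Gln14 (1).
The two groups share no amino acid, so total = 0 + 1 = 1.

1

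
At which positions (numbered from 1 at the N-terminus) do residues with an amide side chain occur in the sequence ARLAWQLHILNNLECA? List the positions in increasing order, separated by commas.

Asparagine (N) and glutamine (Q) have uncharged amide side chains.
Matching residues: Q6, N11, N12.

6, 11, 12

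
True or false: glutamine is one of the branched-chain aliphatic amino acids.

False

The BCAAs are Val, Leu, and Ile — aliphatic side chains with a branch point.
Glutamine is not in this group.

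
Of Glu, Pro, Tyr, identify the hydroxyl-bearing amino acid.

S, T, and Y are the three residues with a side-chain hydroxyl.
Of the listed options, only Tyr belongs to this group.

Tyr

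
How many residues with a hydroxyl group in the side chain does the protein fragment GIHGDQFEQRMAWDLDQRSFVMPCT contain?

2

Serine (S), threonine (T), and tyrosine (Y) each carry a hydroxyl group on the side chain.
Matching residues: S19, T25.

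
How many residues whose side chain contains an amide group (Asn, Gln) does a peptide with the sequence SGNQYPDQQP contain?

4

Matching residues: N3, Q4, Q8, Q9.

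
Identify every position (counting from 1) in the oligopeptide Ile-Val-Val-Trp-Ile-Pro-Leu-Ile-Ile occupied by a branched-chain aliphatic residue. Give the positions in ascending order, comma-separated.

1, 2, 3, 5, 7, 8, 9

V, L, and I make up the branched-chain aliphatic group.
Matching residues: Ile1, Val2, Val3, Ile5, Leu7, Ile8, Ile9.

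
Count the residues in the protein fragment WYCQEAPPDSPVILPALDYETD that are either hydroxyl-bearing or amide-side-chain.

5

Hydroxyl-bearing: S, T, Y. Amide-side-chain: N, Q.
Hydroxyl-bearing residues here: Y2, S10, Y19, T21 (4).
Amide-side-chain residues here: Q4 (1).
The two groups share no amino acid, so total = 4 + 1 = 5.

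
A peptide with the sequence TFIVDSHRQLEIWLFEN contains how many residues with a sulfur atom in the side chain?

0

The sulfur-bearing residues are cysteine (–SH) and methionine (–S–CH₃).
None of the 17 residues belong to this group.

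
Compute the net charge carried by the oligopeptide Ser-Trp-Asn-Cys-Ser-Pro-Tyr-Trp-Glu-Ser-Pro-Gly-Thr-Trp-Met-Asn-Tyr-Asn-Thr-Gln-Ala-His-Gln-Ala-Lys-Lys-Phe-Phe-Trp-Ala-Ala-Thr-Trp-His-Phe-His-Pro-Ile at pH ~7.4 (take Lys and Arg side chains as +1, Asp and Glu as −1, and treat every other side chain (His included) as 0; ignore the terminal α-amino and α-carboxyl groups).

Positive (K, R): Lys25, Lys26 → +2.
Negative (D, E): Glu9 → −1.
Net charge = (+2) + (−1) = +1.

+1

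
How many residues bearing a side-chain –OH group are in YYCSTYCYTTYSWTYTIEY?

S, T, and Y are the three residues with a side-chain hydroxyl.
Matching residues: Y1, Y2, S4, T5, Y6, Y8, T9, T10, Y11, S12, T14, Y15, T16, Y19.

14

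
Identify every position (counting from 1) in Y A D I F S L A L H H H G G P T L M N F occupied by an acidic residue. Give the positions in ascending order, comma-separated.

3

The acidic residues are Asp (D) and Glu (E), whose side chains end in a carboxylate group.
Matching residues: D3.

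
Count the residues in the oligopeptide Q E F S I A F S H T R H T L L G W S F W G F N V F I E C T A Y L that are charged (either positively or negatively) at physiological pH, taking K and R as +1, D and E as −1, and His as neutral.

Charged side chains at pH ~7.4: K, R (positive); D, E (negative).
Matching residues: E2, R11, E27.

3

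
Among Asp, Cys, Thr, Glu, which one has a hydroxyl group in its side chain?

Thr

Serine (S), threonine (T), and tyrosine (Y) each carry a hydroxyl group on the side chain.
Of the listed options, only Thr belongs to this group.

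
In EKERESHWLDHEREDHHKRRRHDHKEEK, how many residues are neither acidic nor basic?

3

Acidic: D, E. Basic: K, R, H. All other residues are neither.
Matching residues: S6, W8, L9.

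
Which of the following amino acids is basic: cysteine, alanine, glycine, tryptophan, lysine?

lysine

The basic amino acids are Lys (K), Arg (R), and His (H).
Of the listed options, only lysine belongs to this group.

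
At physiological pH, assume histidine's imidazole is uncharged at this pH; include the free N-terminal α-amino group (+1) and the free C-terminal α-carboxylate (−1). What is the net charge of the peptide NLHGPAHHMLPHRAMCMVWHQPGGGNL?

Near pH 7.4, K and R contribute +1 each, D and E contribute −1 each, and every other side chain (His included, as stated) is uncharged.
Positive (K, R): R13 → +1.
Negative (D, E): none → −0.
The N-terminus (+1) and C-terminus (−1) cancel.
Net charge = (+1) + (−0) = +1.

+1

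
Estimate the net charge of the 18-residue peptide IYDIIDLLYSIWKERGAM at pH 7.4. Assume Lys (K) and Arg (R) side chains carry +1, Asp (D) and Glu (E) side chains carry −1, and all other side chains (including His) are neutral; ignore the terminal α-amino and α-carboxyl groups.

-1

Positive (K, R): K13, R15 → +2.
Negative (D, E): D3, D6, E14 → −3.
Net charge = (+2) + (−3) = −1.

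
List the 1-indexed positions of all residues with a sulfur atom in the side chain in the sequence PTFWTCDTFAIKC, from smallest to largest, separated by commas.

6, 13

The sulfur-bearing residues are cysteine (–SH) and methionine (–S–CH₃).
Matching residues: C6, C13.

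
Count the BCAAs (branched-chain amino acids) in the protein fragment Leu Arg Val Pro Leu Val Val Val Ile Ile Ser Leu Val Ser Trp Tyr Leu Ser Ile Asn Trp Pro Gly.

12

V, L, and I make up the branched-chain aliphatic group.
Matching residues: Leu1, Val3, Leu5, Val6, Val7, Val8, Ile9, Ile10, Leu12, Val13, Leu17, Ile19.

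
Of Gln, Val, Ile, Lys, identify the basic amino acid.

Lys

K, R, and H are the three residues with basic side chains (ε-amine, guanidinium, and imidazole respectively).
Of the listed options, only Lys belongs to this group.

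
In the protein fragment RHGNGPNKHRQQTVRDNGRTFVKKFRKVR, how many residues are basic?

12

The basic amino acids are Lys (K), Arg (R), and His (H).
Matching residues: R1, H2, K8, H9, R10, R15, R19, K23, K24, R26, K27, R29.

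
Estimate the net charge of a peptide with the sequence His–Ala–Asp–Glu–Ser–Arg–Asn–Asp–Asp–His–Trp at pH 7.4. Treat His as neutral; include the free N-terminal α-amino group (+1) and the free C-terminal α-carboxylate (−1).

-3

At pH ~7.4 the Lys and Arg side chains are protonated (+1), the Asp and Glu side chains are deprotonated (−1), and with His taken as neutral all other side chains carry no charge.
Positive (K, R): Arg6 → +1.
Negative (D, E): Asp3, Glu4, Asp8, Asp9 → −4.
The N-terminus (+1) and C-terminus (−1) cancel.
Net charge = (+1) + (−4) = −3.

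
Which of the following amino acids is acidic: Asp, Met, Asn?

Asp

Only D (aspartate) and E (glutamate) carry a side-chain carboxylic acid.
Of the listed options, only Asp belongs to this group.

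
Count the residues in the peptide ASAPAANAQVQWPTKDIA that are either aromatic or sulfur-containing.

Aromatic: F, W, Y. Sulfur-containing: C, M.
Aromatic residues here: W12 (1).
Sulfur-containing residues here: none (0).
The two groups share no amino acid, so total = 1 + 0 = 1.

1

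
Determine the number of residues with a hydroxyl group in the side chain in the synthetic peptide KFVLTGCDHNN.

S, T, and Y are the three residues with a side-chain hydroxyl.
Matching residues: T5.

1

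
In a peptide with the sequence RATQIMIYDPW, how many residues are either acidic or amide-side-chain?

Acidic: D, E. Amide-side-chain: N, Q.
Acidic residues here: D9 (1).
Amide-side-chain residues here: Q4 (1).
The two groups share no amino acid, so total = 1 + 1 = 2.

2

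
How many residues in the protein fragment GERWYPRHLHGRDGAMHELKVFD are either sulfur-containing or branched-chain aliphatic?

4

Sulfur-containing: C, M. Branched-chain aliphatic: I, L, V.
Sulfur-containing residues here: M16 (1).
Branched-chain aliphatic residues here: L9, L19, V21 (3).
The two groups share no amino acid, so total = 1 + 3 = 4.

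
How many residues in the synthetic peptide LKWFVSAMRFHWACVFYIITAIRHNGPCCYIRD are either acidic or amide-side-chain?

2

Acidic: D, E. Amide-side-chain: N, Q.
Acidic residues here: D33 (1).
Amide-side-chain residues here: N25 (1).
The two groups share no amino acid, so total = 1 + 1 = 2.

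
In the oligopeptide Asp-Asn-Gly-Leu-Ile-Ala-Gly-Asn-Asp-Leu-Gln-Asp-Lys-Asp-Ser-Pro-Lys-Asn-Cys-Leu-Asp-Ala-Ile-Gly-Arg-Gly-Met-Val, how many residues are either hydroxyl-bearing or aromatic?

1

Hydroxyl-bearing: S, T, Y. Aromatic: F, W, Y.
Hydroxyl-bearing residues here: Ser15 (1).
Aromatic residues here: none (0).
(Y belongs to both groups, but none appear in this sequence.) Total = 1 + 0 = 1.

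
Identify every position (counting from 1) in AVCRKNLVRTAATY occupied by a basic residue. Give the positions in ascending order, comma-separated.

K, R, and H are the three residues with basic side chains (ε-amine, guanidinium, and imidazole respectively).
Matching residues: R4, K5, R9.

4, 5, 9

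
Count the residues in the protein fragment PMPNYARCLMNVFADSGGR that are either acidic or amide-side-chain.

3

Acidic: D, E. Amide-side-chain: N, Q.
Acidic residues here: D15 (1).
Amide-side-chain residues here: N4, N11 (2).
The two groups share no amino acid, so total = 1 + 2 = 3.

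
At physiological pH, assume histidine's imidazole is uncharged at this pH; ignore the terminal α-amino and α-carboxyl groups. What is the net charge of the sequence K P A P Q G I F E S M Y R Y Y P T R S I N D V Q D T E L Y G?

Near pH 7.4, K and R contribute +1 each, D and E contribute −1 each, and every other side chain (His included, as stated) is uncharged.
Positive (K, R): K1, R13, R18 → +3.
Negative (D, E): E9, D22, D25, E27 → −4.
Net charge = (+3) + (−4) = −1.

-1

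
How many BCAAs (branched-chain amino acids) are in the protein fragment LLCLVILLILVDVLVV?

V, L, and I make up the branched-chain aliphatic group.
Matching residues: L1, L2, L4, V5, I6, L7, L8, I9, L10, V11, V13, L14, V15, V16.

14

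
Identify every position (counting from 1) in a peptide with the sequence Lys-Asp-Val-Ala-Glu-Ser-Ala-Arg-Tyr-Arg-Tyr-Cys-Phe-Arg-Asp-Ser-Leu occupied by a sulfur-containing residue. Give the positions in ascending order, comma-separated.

12

Matching residues: Cys12.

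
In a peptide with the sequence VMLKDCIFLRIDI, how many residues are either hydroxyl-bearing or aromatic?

Hydroxyl-bearing: S, T, Y. Aromatic: F, W, Y.
Hydroxyl-bearing residues here: none (0).
Aromatic residues here: F8 (1).
(Y belongs to both groups, but none appear in this sequence.) Total = 0 + 1 = 1.

1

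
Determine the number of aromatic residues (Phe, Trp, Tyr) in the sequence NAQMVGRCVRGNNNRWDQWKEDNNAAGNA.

Matching residues: W16, W19.

2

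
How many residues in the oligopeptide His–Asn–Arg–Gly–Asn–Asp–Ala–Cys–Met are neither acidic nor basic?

Acidic: D, E. Basic: K, R, H. All other residues are neither.
Matching residues: Asn2, Gly4, Asn5, Ala7, Cys8, Met9.

6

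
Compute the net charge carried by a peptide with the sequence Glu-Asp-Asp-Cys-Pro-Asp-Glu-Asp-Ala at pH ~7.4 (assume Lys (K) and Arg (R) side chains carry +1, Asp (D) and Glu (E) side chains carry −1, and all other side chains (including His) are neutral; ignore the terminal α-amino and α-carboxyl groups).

-6

Positive (K, R): none → +0.
Negative (D, E): Glu1, Asp2, Asp3, Asp6, Glu7, Asp8 → −6.
Net charge = (+0) + (−6) = −6.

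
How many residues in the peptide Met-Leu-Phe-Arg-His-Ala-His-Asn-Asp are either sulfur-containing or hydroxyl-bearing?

1

Sulfur-containing: C, M. Hydroxyl-bearing: S, T, Y.
Sulfur-containing residues here: Met1 (1).
Hydroxyl-bearing residues here: none (0).
The two groups share no amino acid, so total = 1 + 0 = 1.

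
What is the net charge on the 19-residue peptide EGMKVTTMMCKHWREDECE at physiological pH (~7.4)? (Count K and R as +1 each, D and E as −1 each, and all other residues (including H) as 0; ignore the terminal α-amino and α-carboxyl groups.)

Positive (K, R): K4, K11, R14 → +3.
Negative (D, E): E1, E15, D16, E17, E19 → −5.
Net charge = (+3) + (−5) = −2.

-2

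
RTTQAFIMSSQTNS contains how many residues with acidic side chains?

0

The acidic residues are Asp (D) and Glu (E), whose side chains end in a carboxylate group.
None of the 14 residues belong to this group.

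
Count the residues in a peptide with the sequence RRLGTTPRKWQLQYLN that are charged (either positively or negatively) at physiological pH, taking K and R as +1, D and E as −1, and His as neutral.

4

Charged side chains at pH ~7.4: K, R (positive); D, E (negative).
Matching residues: R1, R2, R8, K9.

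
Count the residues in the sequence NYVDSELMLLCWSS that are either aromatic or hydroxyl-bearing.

Aromatic: F, W, Y. Hydroxyl-bearing: S, T, Y.
Aromatic residues here: Y2, W12 (2).
Hydroxyl-bearing residues here: Y2, S5, S13, S14 (4).
Y is in both groups, so the 1 Y residue must not be double-counted.
Total = 2 + 4 − 1 = 5.

5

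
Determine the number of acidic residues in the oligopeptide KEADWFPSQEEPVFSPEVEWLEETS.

8

The acidic residues are Asp (D) and Glu (E), whose side chains end in a carboxylate group.
Matching residues: E2, D4, E10, E11, E17, E19, E22, E23.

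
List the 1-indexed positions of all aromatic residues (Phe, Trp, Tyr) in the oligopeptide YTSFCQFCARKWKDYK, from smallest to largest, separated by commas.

1, 4, 7, 12, 15

Matching residues: Y1, F4, F7, W12, Y15.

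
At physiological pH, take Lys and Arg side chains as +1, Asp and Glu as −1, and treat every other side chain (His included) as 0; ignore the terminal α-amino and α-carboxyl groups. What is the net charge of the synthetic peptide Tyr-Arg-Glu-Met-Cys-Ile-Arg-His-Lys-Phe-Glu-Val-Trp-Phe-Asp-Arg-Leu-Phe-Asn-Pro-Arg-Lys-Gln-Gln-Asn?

Positive (K, R): Arg2, Arg7, Lys9, Arg16, Arg21, Lys22 → +6.
Negative (D, E): Glu3, Glu11, Asp15 → −3.
Net charge = (+6) + (−3) = +3.

+3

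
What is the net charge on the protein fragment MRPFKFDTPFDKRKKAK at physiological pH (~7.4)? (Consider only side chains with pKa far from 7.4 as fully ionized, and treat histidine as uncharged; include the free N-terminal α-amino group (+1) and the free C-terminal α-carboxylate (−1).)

The side chains ionized at physiological pH are Lys/Arg (+1) and Asp/Glu (−1); with His treated as neutral, nothing else contributes.
Positive (K, R): R2, K5, K12, R13, K14, K15, K17 → +7.
Negative (D, E): D7, D11 → −2.
The N-terminus (+1) and C-terminus (−1) cancel.
Net charge = (+7) + (−2) = +5.

+5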